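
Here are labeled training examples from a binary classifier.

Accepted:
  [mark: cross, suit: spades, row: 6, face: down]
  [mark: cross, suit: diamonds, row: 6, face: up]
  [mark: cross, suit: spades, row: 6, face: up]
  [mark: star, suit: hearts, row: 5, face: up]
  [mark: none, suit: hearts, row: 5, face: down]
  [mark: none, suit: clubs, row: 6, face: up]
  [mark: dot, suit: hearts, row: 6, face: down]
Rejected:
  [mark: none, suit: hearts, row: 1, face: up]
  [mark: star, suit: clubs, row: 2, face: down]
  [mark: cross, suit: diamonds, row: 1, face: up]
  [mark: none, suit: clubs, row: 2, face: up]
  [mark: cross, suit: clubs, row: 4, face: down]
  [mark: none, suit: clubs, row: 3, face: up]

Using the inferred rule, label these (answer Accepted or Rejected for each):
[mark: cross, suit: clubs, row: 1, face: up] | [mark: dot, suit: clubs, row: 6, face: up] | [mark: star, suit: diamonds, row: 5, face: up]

'Accepted' ⟺ row ≥ 5.
Rejected: [mark: cross, suit: clubs, row: 1, face: up], since row = 1. Accepted: [mark: dot, suit: clubs, row: 6, face: up], since row = 6. Accepted: [mark: star, suit: diamonds, row: 5, face: up], since row = 5.

Rejected, Accepted, Accepted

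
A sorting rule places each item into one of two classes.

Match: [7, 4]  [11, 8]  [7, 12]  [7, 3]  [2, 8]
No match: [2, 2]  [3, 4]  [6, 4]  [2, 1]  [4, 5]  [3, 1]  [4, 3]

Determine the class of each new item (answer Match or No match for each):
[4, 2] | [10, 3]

All 'Match' examples share one property — max ≥ 7 — and every 'No match' example lacks it.

No match, Match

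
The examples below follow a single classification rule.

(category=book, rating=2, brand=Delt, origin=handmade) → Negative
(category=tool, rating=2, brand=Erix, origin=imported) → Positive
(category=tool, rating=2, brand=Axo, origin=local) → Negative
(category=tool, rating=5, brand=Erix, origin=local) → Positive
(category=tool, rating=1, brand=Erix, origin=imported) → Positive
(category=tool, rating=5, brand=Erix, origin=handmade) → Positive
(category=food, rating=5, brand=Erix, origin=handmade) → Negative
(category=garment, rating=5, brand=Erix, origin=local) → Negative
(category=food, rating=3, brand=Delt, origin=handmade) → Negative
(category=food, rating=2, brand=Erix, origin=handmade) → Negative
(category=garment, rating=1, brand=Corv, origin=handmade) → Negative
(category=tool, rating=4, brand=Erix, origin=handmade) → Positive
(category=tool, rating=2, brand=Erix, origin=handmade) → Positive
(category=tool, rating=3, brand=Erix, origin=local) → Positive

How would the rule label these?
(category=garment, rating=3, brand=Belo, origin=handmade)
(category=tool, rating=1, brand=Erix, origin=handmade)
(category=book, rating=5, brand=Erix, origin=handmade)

One predicate separates the groups cleanly: category is tool AND brand is Erix.

Negative, Positive, Negative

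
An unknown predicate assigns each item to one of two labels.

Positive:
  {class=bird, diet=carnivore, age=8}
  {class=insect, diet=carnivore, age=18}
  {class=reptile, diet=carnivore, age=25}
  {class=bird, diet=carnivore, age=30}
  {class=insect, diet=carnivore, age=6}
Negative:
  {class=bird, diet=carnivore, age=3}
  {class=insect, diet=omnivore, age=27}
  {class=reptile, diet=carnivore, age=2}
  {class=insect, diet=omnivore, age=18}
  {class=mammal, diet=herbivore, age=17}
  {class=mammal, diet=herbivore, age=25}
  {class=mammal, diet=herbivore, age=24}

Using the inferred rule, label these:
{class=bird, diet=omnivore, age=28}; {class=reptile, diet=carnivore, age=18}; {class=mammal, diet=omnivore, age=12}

Every 'Positive' example satisfies: diet is carnivore AND age ≥ 6. None of the 'Negative' examples do.
Negative: {class=bird, diet=omnivore, age=28}, since diet is omnivore, age = 28.
Positive: {class=reptile, diet=carnivore, age=18}, since diet is carnivore, age = 18.
Negative: {class=mammal, diet=omnivore, age=12}, since diet is omnivore, age = 12.

Negative, Positive, Negative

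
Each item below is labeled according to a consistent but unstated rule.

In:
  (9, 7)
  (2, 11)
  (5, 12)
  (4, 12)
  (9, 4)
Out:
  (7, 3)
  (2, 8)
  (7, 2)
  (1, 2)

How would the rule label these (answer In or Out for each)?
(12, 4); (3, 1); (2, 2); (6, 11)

In, Out, Out, In

All 'In' examples share one property — sum ≥ 13 — and every 'Out' example lacks it.
(12, 4): 12+4 = 16 — has this property, so In.
(3, 1): 3+1 = 4 — does not satisfy this, so Out.
(2, 2): 2+2 = 4 — does not satisfy this, so Out.
(6, 11): 6+11 = 17 — has this property, so In.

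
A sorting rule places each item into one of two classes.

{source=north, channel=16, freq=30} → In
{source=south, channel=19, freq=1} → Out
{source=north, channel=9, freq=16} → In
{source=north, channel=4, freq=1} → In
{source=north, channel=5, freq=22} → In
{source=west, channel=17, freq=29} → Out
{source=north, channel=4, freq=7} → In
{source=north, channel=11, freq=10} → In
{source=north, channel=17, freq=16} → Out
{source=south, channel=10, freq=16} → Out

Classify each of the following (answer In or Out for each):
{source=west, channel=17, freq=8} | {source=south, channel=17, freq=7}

Out, Out

The simplest hypothesis consistent with all the labels is: source is north AND channel ≤ 16.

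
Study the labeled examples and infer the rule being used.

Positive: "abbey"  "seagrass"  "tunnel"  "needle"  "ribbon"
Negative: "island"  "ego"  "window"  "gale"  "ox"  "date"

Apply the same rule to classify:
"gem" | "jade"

Negative, Negative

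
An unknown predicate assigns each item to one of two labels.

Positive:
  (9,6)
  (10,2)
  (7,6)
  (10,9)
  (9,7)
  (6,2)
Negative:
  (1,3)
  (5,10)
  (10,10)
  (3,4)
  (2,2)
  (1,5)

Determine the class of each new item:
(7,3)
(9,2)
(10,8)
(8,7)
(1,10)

Positive, Positive, Positive, Positive, Negative

The classifier is using: first > second.
Positive: (7,3), since 7 > 3.
Positive: (9,2), since 9 > 2.
Positive: (10,8), since 10 > 8.
Positive: (8,7), since 8 > 7.
Negative: (1,10), since 1 < 10.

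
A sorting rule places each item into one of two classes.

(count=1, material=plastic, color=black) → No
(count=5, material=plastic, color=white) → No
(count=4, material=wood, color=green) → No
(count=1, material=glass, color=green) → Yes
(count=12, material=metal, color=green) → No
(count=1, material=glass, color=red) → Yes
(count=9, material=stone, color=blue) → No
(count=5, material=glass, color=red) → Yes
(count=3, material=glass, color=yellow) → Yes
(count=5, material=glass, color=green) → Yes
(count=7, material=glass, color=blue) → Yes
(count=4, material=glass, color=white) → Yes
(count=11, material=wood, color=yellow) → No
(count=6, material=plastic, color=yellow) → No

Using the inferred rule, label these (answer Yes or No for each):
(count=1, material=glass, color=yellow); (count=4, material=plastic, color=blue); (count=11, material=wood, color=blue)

Yes, No, No

Rule: material is glass. This holds for each 'Yes' example and fails for each 'No' one.
(count=1, material=glass, color=yellow) — material is glass, hence Yes. (count=4, material=plastic, color=blue) — material is plastic, hence No. (count=11, material=wood, color=blue) — material is wood, hence No.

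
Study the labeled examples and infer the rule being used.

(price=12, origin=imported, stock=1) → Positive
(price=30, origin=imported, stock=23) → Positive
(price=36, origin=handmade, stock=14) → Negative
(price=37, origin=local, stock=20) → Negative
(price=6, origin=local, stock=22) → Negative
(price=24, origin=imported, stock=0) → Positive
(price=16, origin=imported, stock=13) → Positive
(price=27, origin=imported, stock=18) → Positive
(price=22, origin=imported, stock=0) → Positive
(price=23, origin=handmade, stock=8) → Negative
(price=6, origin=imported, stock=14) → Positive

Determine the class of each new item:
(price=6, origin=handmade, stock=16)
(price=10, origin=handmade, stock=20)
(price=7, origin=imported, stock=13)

The pattern is that an item is 'Positive' exactly when: origin is imported.
(price=6, origin=handmade, stock=16): origin is handmade, fails the rule → Negative.
(price=10, origin=handmade, stock=20): origin is handmade, fails the rule → Negative.
(price=7, origin=imported, stock=13): origin is imported, qualifies → Positive.

Negative, Negative, Positive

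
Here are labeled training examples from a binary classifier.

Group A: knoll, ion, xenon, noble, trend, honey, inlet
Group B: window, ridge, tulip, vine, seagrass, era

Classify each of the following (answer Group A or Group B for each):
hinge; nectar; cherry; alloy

Every 'Group A' example satisfies: odd length AND contains 'n'. None of the 'Group B' examples do.
hinge: Group A (length 5, has 'n'). nectar: Group B (length 6, has 'n'). cherry: Group B (length 6, no 'n'). alloy: Group B (length 5, no 'n').

Group A, Group B, Group B, Group B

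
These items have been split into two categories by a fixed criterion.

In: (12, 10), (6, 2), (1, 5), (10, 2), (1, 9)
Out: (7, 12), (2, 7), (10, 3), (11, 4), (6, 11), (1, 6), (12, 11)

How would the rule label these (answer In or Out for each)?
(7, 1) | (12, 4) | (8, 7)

Looking at the examples, the only property every 'In' case has and every 'Out' case lacks is: sum is even.

In, In, Out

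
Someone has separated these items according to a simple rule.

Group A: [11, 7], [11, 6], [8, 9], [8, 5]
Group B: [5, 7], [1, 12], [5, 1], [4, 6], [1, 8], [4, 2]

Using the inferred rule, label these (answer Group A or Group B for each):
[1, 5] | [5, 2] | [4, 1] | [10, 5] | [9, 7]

Group B, Group B, Group B, Group A, Group A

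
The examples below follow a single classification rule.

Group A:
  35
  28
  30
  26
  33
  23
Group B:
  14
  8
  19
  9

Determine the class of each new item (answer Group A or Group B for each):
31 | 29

Group A, Group A

The rule appears to be: at least 23.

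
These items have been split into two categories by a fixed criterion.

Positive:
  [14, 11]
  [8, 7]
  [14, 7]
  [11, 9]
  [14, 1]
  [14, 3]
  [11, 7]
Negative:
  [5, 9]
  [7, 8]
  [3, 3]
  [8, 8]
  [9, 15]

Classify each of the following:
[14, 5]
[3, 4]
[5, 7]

Looking at the examples, the only property every 'Positive' case has and every 'Negative' case lacks is: first > second.

Positive, Negative, Negative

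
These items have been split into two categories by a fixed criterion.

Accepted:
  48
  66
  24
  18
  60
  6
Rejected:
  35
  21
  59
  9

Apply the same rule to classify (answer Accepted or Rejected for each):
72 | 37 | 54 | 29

Accepted, Rejected, Accepted, Rejected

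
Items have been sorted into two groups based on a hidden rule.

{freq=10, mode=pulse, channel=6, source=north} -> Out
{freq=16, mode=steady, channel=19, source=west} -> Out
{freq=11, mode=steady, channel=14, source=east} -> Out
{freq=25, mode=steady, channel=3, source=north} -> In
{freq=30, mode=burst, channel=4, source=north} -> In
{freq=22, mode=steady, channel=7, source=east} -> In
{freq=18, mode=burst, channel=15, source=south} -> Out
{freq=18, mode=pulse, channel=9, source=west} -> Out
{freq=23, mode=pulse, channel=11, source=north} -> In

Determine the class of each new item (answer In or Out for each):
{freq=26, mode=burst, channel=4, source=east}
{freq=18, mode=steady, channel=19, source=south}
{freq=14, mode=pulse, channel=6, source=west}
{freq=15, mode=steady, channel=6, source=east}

Every 'In' example satisfies: freq ≥ 22. None of the 'Out' examples do.
{freq=26, mode=burst, channel=4, source=east}: freq = 26 — qualifies, so In.
{freq=18, mode=steady, channel=19, source=south}: freq = 18 — fails the rule, so Out.
{freq=14, mode=pulse, channel=6, source=west}: freq = 14 — fails the rule, so Out.
{freq=15, mode=steady, channel=6, source=east}: freq = 15 — fails the rule, so Out.

In, Out, Out, Out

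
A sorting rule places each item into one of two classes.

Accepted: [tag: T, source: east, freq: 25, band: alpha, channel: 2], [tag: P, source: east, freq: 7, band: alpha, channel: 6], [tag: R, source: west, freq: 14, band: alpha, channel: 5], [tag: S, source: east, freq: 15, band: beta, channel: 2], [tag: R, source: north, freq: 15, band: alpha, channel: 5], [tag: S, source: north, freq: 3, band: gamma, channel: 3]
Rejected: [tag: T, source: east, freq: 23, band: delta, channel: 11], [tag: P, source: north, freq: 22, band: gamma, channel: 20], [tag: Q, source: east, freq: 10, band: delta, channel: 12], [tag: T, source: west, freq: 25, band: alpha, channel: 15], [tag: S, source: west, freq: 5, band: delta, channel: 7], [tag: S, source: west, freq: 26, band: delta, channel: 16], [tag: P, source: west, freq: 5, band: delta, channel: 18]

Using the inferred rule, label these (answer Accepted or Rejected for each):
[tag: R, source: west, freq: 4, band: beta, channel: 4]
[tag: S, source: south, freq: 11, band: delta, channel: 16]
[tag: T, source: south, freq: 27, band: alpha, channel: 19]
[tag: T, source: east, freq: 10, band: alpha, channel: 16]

Accepted, Rejected, Rejected, Rejected

Every 'Accepted' example satisfies: channel ≤ 6. None of the 'Rejected' examples do.
[tag: R, source: west, freq: 4, band: beta, channel: 4]: Accepted (channel = 4). [tag: S, source: south, freq: 11, band: delta, channel: 16]: Rejected (channel = 16). [tag: T, source: south, freq: 27, band: alpha, channel: 19]: Rejected (channel = 19). [tag: T, source: east, freq: 10, band: alpha, channel: 16]: Rejected (channel = 16).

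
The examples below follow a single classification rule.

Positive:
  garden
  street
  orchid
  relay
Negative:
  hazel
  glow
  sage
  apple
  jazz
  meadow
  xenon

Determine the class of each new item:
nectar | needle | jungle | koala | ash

Positive, Negative, Negative, Negative, Negative

The common property of the 'Positive' items is: contains 'r'. No 'Negative' item has it.
nectar: has 'r', checks out → Positive. needle: no 'r', does not fit → Negative. jungle: no 'r', does not fit → Negative. koala: no 'r', does not fit → Negative. ash: no 'r', does not fit → Negative.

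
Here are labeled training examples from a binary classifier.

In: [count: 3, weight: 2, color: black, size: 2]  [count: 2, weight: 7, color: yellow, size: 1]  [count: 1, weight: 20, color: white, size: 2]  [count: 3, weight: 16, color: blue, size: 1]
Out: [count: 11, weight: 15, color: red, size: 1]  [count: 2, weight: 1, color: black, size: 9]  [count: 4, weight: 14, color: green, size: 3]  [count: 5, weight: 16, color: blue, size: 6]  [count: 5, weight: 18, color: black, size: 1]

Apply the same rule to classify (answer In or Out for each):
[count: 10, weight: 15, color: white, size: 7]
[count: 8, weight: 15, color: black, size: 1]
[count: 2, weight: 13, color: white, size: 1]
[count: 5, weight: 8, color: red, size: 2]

The pattern is that an item is 'In' exactly when: count ≤ 3 AND size ≤ 2.
[count: 10, weight: 15, color: white, size: 7]: count = 10, size = 7 — doesn't qualify, so Out. [count: 8, weight: 15, color: black, size: 1]: count = 8, size = 1 — doesn't qualify, so Out. [count: 2, weight: 13, color: white, size: 1]: count = 2, size = 1 — passes, so In. [count: 5, weight: 8, color: red, size: 2]: count = 5, size = 2 — doesn't qualify, so Out.

Out, Out, In, Out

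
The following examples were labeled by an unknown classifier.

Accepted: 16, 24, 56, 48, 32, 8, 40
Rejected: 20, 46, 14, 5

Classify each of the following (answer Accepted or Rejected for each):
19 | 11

The rule appears to be: multiple of 8.
Rejected: 19, since 19 = 8·2 + 3.
Rejected: 11, since 11 = 8·1 + 3.

Rejected, Rejected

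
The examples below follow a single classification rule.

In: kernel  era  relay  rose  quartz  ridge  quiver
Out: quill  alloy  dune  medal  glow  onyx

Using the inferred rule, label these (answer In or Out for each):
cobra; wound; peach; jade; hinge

In, Out, Out, Out, Out

The rule appears to be: contains 'r'.
cobra: In (has 'r').
wound: Out (no 'r').
peach: Out (no 'r').
jade: Out (no 'r').
hinge: Out (no 'r').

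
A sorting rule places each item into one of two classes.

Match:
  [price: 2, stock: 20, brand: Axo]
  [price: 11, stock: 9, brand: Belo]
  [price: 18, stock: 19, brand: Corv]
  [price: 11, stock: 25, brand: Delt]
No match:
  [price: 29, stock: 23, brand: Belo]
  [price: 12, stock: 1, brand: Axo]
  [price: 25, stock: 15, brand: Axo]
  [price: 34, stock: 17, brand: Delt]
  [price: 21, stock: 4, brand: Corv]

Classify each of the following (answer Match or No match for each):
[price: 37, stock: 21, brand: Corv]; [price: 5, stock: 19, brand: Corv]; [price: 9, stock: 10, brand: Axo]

Rule: price ≤ 18 AND stock ≥ 4. This holds for each 'Match' example and fails for each 'No match' one.
[price: 37, stock: 21, brand: Corv]: No match (price = 37, stock = 21). [price: 5, stock: 19, brand: Corv]: Match (price = 5, stock = 19). [price: 9, stock: 10, brand: Axo]: Match (price = 9, stock = 10).

No match, Match, Match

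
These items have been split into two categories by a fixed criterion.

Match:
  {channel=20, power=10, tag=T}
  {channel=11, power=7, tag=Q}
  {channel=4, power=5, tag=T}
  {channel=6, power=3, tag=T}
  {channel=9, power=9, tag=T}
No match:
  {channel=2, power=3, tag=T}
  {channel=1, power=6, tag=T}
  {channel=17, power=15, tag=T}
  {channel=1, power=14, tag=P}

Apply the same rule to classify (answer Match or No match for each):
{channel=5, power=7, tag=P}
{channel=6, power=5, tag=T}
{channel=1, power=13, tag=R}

One predicate separates the groups cleanly: power ≤ 10 AND channel ≥ 4.
{channel=5, power=7, tag=P}: power = 7, channel = 5 — passes, so Match. {channel=6, power=5, tag=T}: power = 5, channel = 6 — passes, so Match. {channel=1, power=13, tag=R}: power = 13, channel = 1 — does not fit, so No match.

Match, Match, No match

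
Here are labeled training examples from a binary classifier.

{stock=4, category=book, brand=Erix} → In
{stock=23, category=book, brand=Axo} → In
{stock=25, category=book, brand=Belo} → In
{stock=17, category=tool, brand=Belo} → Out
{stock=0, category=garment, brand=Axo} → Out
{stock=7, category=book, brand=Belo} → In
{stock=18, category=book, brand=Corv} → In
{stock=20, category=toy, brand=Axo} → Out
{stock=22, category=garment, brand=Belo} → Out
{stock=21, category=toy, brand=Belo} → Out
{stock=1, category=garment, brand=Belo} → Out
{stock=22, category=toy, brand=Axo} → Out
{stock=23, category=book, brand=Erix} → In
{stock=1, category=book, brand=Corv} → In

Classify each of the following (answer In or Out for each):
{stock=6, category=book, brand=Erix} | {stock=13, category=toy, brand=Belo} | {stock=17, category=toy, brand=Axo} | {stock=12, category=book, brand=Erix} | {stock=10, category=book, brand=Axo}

A rule that fits every label: category is book — true of each 'In' example, false of each 'Out' one.
{stock=6, category=book, brand=Erix}: category is book — satisfies this, so In. {stock=13, category=toy, brand=Belo}: category is toy — fails this test, so Out. {stock=17, category=toy, brand=Axo}: category is toy — fails this test, so Out. {stock=12, category=book, brand=Erix}: category is book — satisfies this, so In. {stock=10, category=book, brand=Axo}: category is book — satisfies this, so In.

In, Out, Out, In, In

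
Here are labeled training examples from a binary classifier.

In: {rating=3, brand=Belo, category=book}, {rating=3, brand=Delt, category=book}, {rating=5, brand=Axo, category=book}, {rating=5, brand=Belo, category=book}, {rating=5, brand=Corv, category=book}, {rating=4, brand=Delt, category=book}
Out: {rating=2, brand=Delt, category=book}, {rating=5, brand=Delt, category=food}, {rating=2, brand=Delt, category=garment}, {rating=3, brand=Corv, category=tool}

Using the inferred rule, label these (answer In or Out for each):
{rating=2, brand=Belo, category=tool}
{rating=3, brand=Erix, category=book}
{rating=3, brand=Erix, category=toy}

Out, In, Out

The rule appears to be: category is book AND rating ≥ 3.
{rating=2, brand=Belo, category=tool} → category is tool, rating = 2 → Out.
{rating=3, brand=Erix, category=book} → category is book, rating = 3 → In.
{rating=3, brand=Erix, category=toy} → category is toy, rating = 3 → Out.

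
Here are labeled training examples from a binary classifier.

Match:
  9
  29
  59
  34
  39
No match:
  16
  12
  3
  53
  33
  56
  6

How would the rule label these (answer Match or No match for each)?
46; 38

No match, No match

Every 'Match' example satisfies: ≡ 4 (mod 5). None of the 'No match' examples do.
46 → 46 mod 5 = 1 → No match.
38 → 38 mod 5 = 3 → No match.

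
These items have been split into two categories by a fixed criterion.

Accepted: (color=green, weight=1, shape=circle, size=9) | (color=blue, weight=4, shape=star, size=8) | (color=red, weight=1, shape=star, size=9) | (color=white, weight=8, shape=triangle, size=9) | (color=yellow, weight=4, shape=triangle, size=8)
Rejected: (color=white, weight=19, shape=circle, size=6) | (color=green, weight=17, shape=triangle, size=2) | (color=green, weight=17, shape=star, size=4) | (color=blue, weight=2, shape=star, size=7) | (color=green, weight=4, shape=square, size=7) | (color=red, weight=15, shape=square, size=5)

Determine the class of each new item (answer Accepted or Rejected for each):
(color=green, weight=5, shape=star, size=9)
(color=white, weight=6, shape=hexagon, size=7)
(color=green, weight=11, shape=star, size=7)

Accepted, Rejected, Rejected

The distinguishing property — size ≥ 8 — holds for all the 'Accepted' cases and none of the 'Rejected' cases.
(color=green, weight=5, shape=star, size=9): Accepted (size = 9). (color=white, weight=6, shape=hexagon, size=7): Rejected (size = 7). (color=green, weight=11, shape=star, size=7): Rejected (size = 7).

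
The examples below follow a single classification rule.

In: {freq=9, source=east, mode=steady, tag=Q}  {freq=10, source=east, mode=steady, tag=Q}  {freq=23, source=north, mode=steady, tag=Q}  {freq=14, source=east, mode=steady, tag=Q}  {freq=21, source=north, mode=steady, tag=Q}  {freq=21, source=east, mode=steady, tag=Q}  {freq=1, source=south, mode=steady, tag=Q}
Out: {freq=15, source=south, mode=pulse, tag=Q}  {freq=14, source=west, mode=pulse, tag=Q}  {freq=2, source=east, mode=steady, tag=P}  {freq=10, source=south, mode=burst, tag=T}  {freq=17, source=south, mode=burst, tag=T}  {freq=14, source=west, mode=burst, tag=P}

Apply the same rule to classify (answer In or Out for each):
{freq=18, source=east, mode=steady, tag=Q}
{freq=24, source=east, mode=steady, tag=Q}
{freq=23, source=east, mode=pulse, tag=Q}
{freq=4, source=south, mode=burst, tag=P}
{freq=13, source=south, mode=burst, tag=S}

In, In, Out, Out, Out

The distinguishing property — mode is steady AND tag is Q — holds for all the 'In' cases and none of the 'Out' cases.
{freq=18, source=east, mode=steady, tag=Q}: mode is steady, tag is Q — meets the rule, so In. {freq=24, source=east, mode=steady, tag=Q}: mode is steady, tag is Q — meets the rule, so In. {freq=23, source=east, mode=pulse, tag=Q}: mode is pulse, tag is Q — lacks this property, so Out. {freq=4, source=south, mode=burst, tag=P}: mode is burst, tag is P — lacks this property, so Out. {freq=13, source=south, mode=burst, tag=S}: mode is burst, tag is S — lacks this property, so Out.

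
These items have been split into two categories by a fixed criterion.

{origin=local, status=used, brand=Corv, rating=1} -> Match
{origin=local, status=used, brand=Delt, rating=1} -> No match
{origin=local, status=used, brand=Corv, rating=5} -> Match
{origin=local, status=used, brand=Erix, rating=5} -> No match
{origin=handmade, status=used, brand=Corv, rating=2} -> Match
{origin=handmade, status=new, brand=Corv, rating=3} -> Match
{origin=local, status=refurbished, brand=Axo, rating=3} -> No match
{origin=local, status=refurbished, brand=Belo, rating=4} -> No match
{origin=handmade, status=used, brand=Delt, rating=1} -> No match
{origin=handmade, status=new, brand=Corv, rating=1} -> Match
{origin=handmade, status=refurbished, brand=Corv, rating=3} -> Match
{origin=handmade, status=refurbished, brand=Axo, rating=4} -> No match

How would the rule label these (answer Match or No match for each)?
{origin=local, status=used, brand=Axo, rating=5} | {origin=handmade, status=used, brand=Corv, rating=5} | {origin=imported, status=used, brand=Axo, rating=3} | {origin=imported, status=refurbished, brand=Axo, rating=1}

No match, Match, No match, No match

The classifier is using: brand is Corv.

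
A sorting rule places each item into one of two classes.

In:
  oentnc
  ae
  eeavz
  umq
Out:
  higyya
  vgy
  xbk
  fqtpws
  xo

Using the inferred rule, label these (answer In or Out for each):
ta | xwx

Out, Out

Every 'In' example satisfies: starts with a vowel. None of the 'Out' examples do.
ta — starts with 't', hence Out.
xwx — starts with 'x', hence Out.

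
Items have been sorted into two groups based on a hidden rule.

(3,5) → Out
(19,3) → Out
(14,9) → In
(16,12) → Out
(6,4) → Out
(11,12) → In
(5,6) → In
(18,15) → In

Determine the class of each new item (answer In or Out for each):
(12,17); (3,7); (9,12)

In, Out, In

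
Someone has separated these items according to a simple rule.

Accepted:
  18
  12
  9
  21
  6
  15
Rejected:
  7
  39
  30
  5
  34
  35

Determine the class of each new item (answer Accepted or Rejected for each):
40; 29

The simplest hypothesis consistent with all the labels is: multiple of 3 AND at most 21.
Rejected: 40, since 40 = 3·13 + 1, 40 > 21. Rejected: 29, since 29 = 3·9 + 2, 29 > 21.

Rejected, Rejected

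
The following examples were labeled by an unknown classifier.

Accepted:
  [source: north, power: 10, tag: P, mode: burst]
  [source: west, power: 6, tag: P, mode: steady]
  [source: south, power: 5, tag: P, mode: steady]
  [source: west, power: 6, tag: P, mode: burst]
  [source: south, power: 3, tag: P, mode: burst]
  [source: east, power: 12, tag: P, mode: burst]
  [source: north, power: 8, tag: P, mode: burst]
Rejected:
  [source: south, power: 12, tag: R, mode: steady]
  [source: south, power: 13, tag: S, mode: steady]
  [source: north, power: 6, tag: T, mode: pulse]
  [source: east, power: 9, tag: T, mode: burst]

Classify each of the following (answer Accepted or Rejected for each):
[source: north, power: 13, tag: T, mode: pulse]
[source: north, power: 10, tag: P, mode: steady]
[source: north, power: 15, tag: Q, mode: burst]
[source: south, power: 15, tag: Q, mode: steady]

Rejected, Accepted, Rejected, Rejected

Checking candidate rules against both groups, what survives is: tag is P.
[source: north, power: 13, tag: T, mode: pulse]: tag is T, doesn't qualify → Rejected. [source: north, power: 10, tag: P, mode: steady]: tag is P, matches → Accepted. [source: north, power: 15, tag: Q, mode: burst]: tag is Q, doesn't qualify → Rejected. [source: south, power: 15, tag: Q, mode: steady]: tag is Q, doesn't qualify → Rejected.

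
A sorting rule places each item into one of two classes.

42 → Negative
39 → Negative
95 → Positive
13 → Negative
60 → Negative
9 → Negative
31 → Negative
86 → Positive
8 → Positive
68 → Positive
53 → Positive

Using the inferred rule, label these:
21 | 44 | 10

Negative, Positive, Negative

The distinguishing property — ≡ 2 (mod 3) — holds for all the 'Positive' cases and none of the 'Negative' cases.
21: Negative (21 mod 3 = 0). 44: Positive (44 mod 3 = 2). 10: Negative (10 mod 3 = 1).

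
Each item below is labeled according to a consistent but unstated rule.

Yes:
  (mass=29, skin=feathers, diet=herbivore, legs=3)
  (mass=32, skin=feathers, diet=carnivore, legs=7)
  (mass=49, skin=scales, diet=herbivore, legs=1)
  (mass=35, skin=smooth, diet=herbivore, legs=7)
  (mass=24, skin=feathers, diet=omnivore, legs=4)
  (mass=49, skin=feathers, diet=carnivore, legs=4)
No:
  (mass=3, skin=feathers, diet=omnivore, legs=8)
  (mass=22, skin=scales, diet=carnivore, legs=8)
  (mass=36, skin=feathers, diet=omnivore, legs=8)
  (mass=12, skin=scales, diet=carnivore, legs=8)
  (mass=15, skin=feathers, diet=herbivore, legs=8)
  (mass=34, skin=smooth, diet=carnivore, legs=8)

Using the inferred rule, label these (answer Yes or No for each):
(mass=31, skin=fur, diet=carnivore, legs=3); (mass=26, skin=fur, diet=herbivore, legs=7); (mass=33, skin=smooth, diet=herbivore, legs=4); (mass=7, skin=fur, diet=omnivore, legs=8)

Yes, Yes, Yes, No

The simplest hypothesis consistent with all the labels is: legs ≤ 7.
(mass=31, skin=fur, diet=carnivore, legs=3) → legs = 3 → Yes.
(mass=26, skin=fur, diet=herbivore, legs=7) → legs = 7 → Yes.
(mass=33, skin=smooth, diet=herbivore, legs=4) → legs = 4 → Yes.
(mass=7, skin=fur, diet=omnivore, legs=8) → legs = 8 → No.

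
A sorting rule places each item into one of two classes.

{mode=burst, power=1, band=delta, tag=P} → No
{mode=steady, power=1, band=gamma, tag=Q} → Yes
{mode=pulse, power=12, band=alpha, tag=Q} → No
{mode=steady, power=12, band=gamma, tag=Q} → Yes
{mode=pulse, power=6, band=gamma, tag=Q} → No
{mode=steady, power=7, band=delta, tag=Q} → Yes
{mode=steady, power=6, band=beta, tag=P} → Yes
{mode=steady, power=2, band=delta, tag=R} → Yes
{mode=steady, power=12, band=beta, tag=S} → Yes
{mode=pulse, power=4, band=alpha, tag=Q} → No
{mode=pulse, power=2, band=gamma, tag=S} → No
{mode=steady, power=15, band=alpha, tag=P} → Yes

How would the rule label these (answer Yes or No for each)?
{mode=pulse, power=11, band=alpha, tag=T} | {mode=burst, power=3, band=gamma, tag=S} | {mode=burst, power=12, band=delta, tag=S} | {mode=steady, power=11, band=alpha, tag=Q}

Comparing the two groups points to one rule — mode is steady.
{mode=pulse, power=11, band=alpha, tag=T}: mode is pulse, fails the rule → No. {mode=burst, power=3, band=gamma, tag=S}: mode is burst, fails the rule → No. {mode=burst, power=12, band=delta, tag=S}: mode is burst, fails the rule → No. {mode=steady, power=11, band=alpha, tag=Q}: mode is steady, satisfies this → Yes.

No, No, No, Yes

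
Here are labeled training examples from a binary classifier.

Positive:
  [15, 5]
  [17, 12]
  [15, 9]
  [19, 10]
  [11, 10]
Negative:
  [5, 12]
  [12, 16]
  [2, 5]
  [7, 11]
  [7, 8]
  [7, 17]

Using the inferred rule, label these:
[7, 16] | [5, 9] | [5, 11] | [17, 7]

The simplest hypothesis consistent with all the labels is: first > second.
[7, 16]: Negative (7 < 16). [5, 9]: Negative (5 < 9). [5, 11]: Negative (5 < 11). [17, 7]: Positive (17 > 7).

Negative, Negative, Negative, Positive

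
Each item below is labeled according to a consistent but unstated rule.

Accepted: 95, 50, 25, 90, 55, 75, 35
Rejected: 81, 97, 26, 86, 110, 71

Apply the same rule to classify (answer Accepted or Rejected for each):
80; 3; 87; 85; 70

Accepted, Rejected, Rejected, Accepted, Accepted

The distinguishing property — multiple of 5 AND at most 95 — holds for all the 'Accepted' cases and none of the 'Rejected' cases.
80: 80 = 5·16, 80 ≤ 95 — qualifies, so Accepted. 3: 3 = 5·0 + 3, 3 ≤ 95 — fails the rule, so Rejected. 87: 87 = 5·17 + 2, 87 ≤ 95 — fails the rule, so Rejected. 85: 85 = 5·17, 85 ≤ 95 — qualifies, so Accepted. 70: 70 = 5·14, 70 ≤ 95 — qualifies, so Accepted.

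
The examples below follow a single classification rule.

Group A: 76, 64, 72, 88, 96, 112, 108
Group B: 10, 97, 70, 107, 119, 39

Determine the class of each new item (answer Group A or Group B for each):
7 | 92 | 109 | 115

Every 'Group A' example satisfies: multiple of 4. None of the 'Group B' examples do.
7: 7 = 4·1 + 3, lacks this property → Group B. 92: 92 = 4·23, matches → Group A. 109: 109 = 4·27 + 1, lacks this property → Group B. 115: 115 = 4·28 + 3, lacks this property → Group B.

Group B, Group A, Group B, Group B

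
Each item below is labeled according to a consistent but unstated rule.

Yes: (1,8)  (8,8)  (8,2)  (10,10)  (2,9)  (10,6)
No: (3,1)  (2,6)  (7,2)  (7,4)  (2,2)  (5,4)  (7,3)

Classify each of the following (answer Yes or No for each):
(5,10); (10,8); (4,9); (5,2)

A rule that fits every label: max ≥ 8 — true of each 'Yes' example, false of each 'No' one.
(5,10): Yes (max 10).
(10,8): Yes (max 10).
(4,9): Yes (max 9).
(5,2): No (max 5).

Yes, Yes, Yes, No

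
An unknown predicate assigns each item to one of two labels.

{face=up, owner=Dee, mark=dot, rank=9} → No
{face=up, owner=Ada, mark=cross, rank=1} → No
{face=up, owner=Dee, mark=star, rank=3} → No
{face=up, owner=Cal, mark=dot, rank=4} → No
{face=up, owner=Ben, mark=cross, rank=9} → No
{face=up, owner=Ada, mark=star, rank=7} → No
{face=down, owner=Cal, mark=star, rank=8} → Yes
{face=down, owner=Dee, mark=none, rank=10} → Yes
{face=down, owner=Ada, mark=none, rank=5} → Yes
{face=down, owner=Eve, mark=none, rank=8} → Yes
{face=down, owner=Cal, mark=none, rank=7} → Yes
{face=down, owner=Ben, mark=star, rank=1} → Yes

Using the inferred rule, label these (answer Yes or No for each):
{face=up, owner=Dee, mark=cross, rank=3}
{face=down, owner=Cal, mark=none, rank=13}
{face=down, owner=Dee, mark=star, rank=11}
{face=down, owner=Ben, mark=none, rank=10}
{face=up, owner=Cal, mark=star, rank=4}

Every 'Yes' example satisfies: face is down. None of the 'No' examples do.
No: {face=up, owner=Dee, mark=cross, rank=3}, since face is up. Yes: {face=down, owner=Cal, mark=none, rank=13}, since face is down. Yes: {face=down, owner=Dee, mark=star, rank=11}, since face is down. Yes: {face=down, owner=Ben, mark=none, rank=10}, since face is down. No: {face=up, owner=Cal, mark=star, rank=4}, since face is up.

No, Yes, Yes, Yes, No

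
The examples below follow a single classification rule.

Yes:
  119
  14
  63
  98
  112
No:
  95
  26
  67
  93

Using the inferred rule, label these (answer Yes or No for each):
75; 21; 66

All 'Yes' examples share one property — multiple of 7 — and every 'No' example lacks it.
75: 75 = 7·10 + 5 — doesn't qualify, so No.
21: 21 = 7·3 — checks out, so Yes.
66: 66 = 7·9 + 3 — doesn't qualify, so No.

No, Yes, No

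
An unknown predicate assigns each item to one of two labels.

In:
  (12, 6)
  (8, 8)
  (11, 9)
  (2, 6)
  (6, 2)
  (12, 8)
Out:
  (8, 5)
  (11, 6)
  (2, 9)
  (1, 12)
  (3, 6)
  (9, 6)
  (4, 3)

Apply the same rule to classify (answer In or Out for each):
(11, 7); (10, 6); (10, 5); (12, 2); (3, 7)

In, In, Out, In, In

The classifier is using: sum is even.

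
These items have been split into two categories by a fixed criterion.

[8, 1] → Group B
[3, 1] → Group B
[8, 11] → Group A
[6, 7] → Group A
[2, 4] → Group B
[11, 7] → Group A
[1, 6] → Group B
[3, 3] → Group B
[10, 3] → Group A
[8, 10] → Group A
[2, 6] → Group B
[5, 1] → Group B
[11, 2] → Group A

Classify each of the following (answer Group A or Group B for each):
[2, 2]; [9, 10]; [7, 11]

The pattern is that an item is 'Group A' exactly when: sum ≥ 13.
[2, 2] — 2+2 = 4, hence Group B. [9, 10] — 9+10 = 19, hence Group A. [7, 11] — 7+11 = 18, hence Group A.

Group B, Group A, Group A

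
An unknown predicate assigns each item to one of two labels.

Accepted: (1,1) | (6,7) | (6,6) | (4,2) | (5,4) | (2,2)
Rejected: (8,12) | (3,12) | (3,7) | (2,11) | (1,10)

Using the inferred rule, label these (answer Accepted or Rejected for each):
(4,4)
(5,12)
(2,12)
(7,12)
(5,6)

Accepted, Rejected, Rejected, Rejected, Accepted

A rule that fits every label: |first − second| ≤ 2 — true of each 'Accepted' example, false of each 'Rejected' one.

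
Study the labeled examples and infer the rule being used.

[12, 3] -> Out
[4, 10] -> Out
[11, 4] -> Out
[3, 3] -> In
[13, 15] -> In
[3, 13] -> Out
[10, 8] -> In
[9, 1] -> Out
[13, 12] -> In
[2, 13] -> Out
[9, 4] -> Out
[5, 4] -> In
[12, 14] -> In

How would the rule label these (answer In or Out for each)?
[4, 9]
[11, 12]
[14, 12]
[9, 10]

Out, In, In, In

The rule appears to be: |first − second| ≤ 2.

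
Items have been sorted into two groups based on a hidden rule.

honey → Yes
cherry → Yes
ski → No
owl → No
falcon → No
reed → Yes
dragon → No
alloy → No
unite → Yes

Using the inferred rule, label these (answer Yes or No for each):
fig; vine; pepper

The rule appears to be: contains 'e'.

No, Yes, Yes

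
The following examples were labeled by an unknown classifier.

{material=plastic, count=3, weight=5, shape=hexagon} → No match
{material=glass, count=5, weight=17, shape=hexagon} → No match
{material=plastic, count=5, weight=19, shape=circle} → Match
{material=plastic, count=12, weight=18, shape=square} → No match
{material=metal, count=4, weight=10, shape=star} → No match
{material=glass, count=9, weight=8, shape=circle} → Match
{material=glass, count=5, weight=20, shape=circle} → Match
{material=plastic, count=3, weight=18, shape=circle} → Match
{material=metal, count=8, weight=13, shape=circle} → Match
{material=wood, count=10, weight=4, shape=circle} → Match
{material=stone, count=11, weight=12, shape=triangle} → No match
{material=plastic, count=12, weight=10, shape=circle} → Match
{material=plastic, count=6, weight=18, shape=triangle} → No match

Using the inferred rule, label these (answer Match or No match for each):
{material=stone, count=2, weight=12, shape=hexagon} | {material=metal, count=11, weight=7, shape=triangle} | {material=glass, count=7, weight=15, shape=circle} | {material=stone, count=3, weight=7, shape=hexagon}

Comparing the two groups points to one rule — shape is circle.
{material=stone, count=2, weight=12, shape=hexagon}: No match (shape is hexagon).
{material=metal, count=11, weight=7, shape=triangle}: No match (shape is triangle).
{material=glass, count=7, weight=15, shape=circle}: Match (shape is circle).
{material=stone, count=3, weight=7, shape=hexagon}: No match (shape is hexagon).

No match, No match, Match, No match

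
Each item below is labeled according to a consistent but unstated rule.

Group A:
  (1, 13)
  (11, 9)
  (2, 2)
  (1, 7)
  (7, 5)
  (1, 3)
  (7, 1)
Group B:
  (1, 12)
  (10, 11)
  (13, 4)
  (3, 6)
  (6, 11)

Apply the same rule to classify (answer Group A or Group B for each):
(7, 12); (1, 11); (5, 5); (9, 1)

Group B, Group A, Group A, Group A

Rule: sum is even. This holds for each 'Group A' example and fails for each 'Group B' one.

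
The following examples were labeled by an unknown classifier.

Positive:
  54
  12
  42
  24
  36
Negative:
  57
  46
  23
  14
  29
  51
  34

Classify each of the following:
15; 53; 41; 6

Negative, Negative, Negative, Positive

Checking candidate rules against both groups, what survives is: multiple of 6.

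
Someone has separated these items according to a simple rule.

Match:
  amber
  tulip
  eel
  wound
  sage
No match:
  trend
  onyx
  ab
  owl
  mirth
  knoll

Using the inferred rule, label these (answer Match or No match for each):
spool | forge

Match, Match

The common property of the 'Match' items is: has ≥ 2 vowels. No 'No match' item has it.
spool → 2 vowels → Match. forge → 2 vowels → Match.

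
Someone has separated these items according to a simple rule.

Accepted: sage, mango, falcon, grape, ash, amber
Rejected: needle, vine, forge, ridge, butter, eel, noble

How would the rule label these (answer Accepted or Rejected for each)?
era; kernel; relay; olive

Accepted, Rejected, Accepted, Rejected

One predicate separates the groups cleanly: contains 'a'.
era → has 'a' → Accepted. kernel → no 'a' → Rejected. relay → has 'a' → Accepted. olive → no 'a' → Rejected.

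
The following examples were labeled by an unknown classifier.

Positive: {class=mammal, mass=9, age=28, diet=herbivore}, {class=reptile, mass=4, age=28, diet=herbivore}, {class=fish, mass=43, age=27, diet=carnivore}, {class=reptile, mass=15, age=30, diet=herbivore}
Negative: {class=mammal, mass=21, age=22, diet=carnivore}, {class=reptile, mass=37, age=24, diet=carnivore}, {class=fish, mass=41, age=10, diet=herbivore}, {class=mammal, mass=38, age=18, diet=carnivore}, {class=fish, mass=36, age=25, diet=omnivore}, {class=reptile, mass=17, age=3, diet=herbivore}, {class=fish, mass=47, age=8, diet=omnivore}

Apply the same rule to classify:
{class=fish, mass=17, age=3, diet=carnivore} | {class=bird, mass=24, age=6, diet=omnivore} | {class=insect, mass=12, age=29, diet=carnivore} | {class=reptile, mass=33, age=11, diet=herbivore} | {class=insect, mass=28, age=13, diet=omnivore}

One predicate separates the groups cleanly: age ≥ 27.
{class=fish, mass=17, age=3, diet=carnivore}: age = 3, doesn't qualify → Negative. {class=bird, mass=24, age=6, diet=omnivore}: age = 6, doesn't qualify → Negative. {class=insect, mass=12, age=29, diet=carnivore}: age = 29, matches → Positive. {class=reptile, mass=33, age=11, diet=herbivore}: age = 11, doesn't qualify → Negative. {class=insect, mass=28, age=13, diet=omnivore}: age = 13, doesn't qualify → Negative.

Negative, Negative, Positive, Negative, Negative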